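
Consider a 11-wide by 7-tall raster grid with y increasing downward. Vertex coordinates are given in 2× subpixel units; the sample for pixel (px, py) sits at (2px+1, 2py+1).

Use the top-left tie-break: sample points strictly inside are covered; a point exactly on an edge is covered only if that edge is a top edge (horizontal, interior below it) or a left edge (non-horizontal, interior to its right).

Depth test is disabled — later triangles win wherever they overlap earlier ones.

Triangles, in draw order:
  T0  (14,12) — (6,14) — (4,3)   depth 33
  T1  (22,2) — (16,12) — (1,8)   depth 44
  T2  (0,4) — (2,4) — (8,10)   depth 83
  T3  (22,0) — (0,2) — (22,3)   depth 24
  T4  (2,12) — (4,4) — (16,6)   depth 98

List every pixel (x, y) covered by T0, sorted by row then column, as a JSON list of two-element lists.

T0:
  2·area = 92
  edge (14, 12)→(6, 14): d=(-8,2) right/bottom  bias=-1
  edge (6, 14)→(4, 3): d=(-2,-11) top-left  bias=+0
  edge (4, 3)→(14, 12): d=(10,9) right/bottom  bias=-1
    (2,2)@(5, 5): e=[74,7,11] → #
    (3,2)@(7, 5): e=[70,29,-7] → ·
    (2,3)@(5, 7): e=[58,3,31] → #
    (3,3)@(7, 7): e=[54,25,13] → #
    (4,3)@(9, 7): e=[50,47,-5] → ·
    (2,4)@(5, 9): e=[42,-1,51] → ·
    (3,4)@(7, 9): e=[38,21,33] → #
    (4,4)@(9, 9): e=[34,43,15] → #
    (5,4)@(11, 9): e=[30,65,-3] → ·
    (3,5)@(7, 11): e=[22,17,53] → #
    (5,5)@(11, 11): e=[14,61,17] → #
    (6,5)@(13, 11): e=[10,83,-1] → ·
  covered (10 px):
    · · · · · · · · · · ·
    · · · · · · · · · · ·
    · · # · · · · · · · ·
    · · # # · · · · · · ·
    · · · # # · · · · · ·
    · · · # # # · · · · ·
    · · · # # · · · · · ·
T1:
  2·area = 174
  edge (22, 2)→(16, 12): d=(-6,10) right/bottom  bias=-1
  edge (16, 12)→(1, 8): d=(-15,-4) top-left  bias=+0
  edge (1, 8)→(22, 2): d=(21,-6) top-left  bias=+0
    (9,1)@(19, 3): e=[24,147,3] → #
    (10,1)@(21, 3): e=[4,155,15] → #
    (6,2)@(13, 5): e=[72,93,9] → #
    (7,2)@(15, 5): e=[52,101,21] → #
    (8,2)@(17, 5): e=[32,109,33] → #
    (10,2)@(21, 5): e=[-8,125,57] → ·
    (2,3)@(5, 7): e=[140,31,3] → #
    (3,3)@(7, 7): e=[120,39,15] → #
    (4,3)@(9, 7): e=[100,47,27] → #
    (5,3)@(11, 7): e=[80,55,39] → #
    (9,3)@(19, 7): e=[0,87,87] → ·  [on edge]
    (2,4)@(5, 9): e=[128,1,45] → #
  covered (22 px):
    · · · · · · · · · · ·
    · · · · · · · · · # #
    · · · · · · # # # # ·
    · · # # # # # # # · ·
    · · # # # # # # # · ·
    · · · · · · # # · · ·
    · · · · · · · · · · ·
T2:
  2·area = 12
  edge (0, 4)→(2, 4): d=(2,0) top-left  bias=+0
  edge (2, 4)→(8, 10): d=(6,6) right/bottom  bias=-1
  edge (8, 10)→(0, 4): d=(-8,-6) top-left  bias=+0
    (0,1)@(1, 3): e=[-2,0,14] → ·  [on edge]
    (1,2)@(3, 5): e=[2,0,10] → ·  [on edge]
    (2,3)@(5, 7): e=[6,0,6] → ·  [on edge]
    (3,4)@(7, 9): e=[10,0,2] → ·  [on edge]
    (4,5)@(9, 11): e=[14,0,-2] → ·  [on edge]
    (5,6)@(11, 13): e=[18,0,-6] → ·  [on edge]
  covered (0 px):
    · · · · · · · · · · ·
    · · · · · · · · · · ·
    · · · · · · · · · · ·
    · · · · · · · · · · ·
    · · · · · · · · · · ·
    · · · · · · · · · · ·
    · · · · · · · · · · ·
T3:
  2·area = 66  (B↔C swapped to make it positive)
  edge (22, 0)→(22, 3): d=(0,3) right/bottom  bias=-1
  edge (22, 3)→(0, 2): d=(-22,-1) top-left  bias=+0
  edge (0, 2)→(22, 0): d=(22,-2) top-left  bias=+0
    (5,0)@(11, 1): e=[33,33,0] → #  [on edge]
    (6,0)@(13, 1): e=[27,35,4] → #
    (7,0)@(15, 1): e=[21,37,8] → #
    (8,0)@(17, 1): e=[15,39,12] → #
    (9,0)@(19, 1): e=[9,41,16] → #
    (10,0)@(21, 1): e=[3,43,20] → #
    (5,1)@(11, 3): e=[33,-11,44] → ·
    (6,1)@(13, 3): e=[27,-9,48] → ·
    (7,1)@(15, 3): e=[21,-7,52] → ·
    (8,1)@(17, 3): e=[15,-5,56] → ·
    (9,1)@(19, 3): e=[9,-3,60] → ·
    (10,1)@(21, 3): e=[3,-1,64] → ·
  covered (6 px):
    · · · · · # # # # # #
    · · · · · · · · · · ·
    · · · · · · · · · · ·
    · · · · · · · · · · ·
    · · · · · · · · · · ·
    · · · · · · · · · · ·
    · · · · · · · · · · ·
T4:
  2·area = 100
  edge (2, 12)→(4, 4): d=(2,-8) top-left  bias=+0
  edge (4, 4)→(16, 6): d=(12,2) right/bottom  bias=-1
  edge (16, 6)→(2, 12): d=(-14,6) right/bottom  bias=-1
    (2,2)@(5, 5): e=[10,10,80] → #
    (3,2)@(7, 5): e=[26,6,68] → #
    (4,2)@(9, 5): e=[42,2,56] → #
    (5,2)@(11, 5): e=[58,-2,44] → ·
    (2,3)@(5, 7): e=[14,34,52] → #
    (5,3)@(11, 7): e=[62,22,16] → #
    (6,3)@(13, 7): e=[78,18,4] → #
    (7,3)@(15, 7): e=[94,14,-8] → ·
    (1,4)@(3, 9): e=[2,62,36] → #
    (4,4)@(9, 9): e=[50,50,0] → ·  [on edge]
    (5,4)@(11, 9): e=[66,46,-12] → ·
    (6,4)@(13, 9): e=[82,42,-24] → ·
  covered (12 px):
    · · · · · · · · · · ·
    · · · · · · · · · · ·
    · · # # # · · · · · ·
    · · # # # # # · · · ·
    · # # # · · · · · · ·
    · # · · · · · · · · ·
    · · · · · · · · · · ·

Final: [[2,2],[2,3],[3,3],[3,4],[4,4],[3,5],[4,5],[5,5],[3,6],[4,6]]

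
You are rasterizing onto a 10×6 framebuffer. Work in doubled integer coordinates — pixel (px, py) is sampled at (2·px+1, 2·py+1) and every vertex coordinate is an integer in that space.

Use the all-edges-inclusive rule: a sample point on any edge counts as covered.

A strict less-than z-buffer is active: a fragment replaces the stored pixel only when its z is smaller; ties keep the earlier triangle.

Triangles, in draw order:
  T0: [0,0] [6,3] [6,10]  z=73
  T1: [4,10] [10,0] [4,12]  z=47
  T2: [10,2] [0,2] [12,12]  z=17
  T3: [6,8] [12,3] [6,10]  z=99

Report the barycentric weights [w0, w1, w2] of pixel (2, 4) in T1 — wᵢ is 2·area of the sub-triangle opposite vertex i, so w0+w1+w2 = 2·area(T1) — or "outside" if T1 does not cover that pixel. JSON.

T0:
  2·area = 42
  edge (0, 0)→(6, 3): d=(6,3) inclusive
  edge (6, 3)→(6, 10): d=(0,7) inclusive
  edge (6, 10)→(0, 0): d=(-6,-10) inclusive
    (0,0)@(1, 1): e=[3,35,4] → #
    (1,0)@(3, 1): e=[-3,21,24] → ·
    (0,1)@(1, 3): e=[15,35,-8] → ·
    (1,1)@(3, 3): e=[9,21,12] → #
    (2,1)@(5, 3): e=[3,7,32] → #
    (3,1)@(7, 3): e=[-3,-7,52] → ·
    (1,2)@(3, 5): e=[21,21,0] → #  [on edge]
    (3,2)@(7, 5): e=[9,-7,40] → ·
    (1,3)@(3, 7): e=[33,21,-12] → ·
    (2,3)@(5, 7): e=[27,7,8] → #
    (3,3)@(7, 7): e=[21,-7,28] → ·
    (2,4)@(5, 9): e=[39,7,-4] → ·
  covered (6 px):
    # · · · · · · · · ·
    · # # · · · · · · ·
    · # # · · · · · · ·
    · · # · · · · · · ·
    · · · · · · · · · ·
    · · · · · · · · · ·
T1:
  2·area = 12
  edge (4, 10)→(10, 0): d=(6,-10) inclusive
  edge (10, 0)→(4, 12): d=(-6,12) inclusive
  edge (4, 12)→(4, 10): d=(0,-2) inclusive
    (3,2)@(7, 5): e=[0,6,6] → #  [on edge]
    (4,2)@(9, 5): e=[20,-18,10] → ·
    (3,3)@(7, 7): e=[12,-6,6] → ·
    (2,4)@(5, 9): e=[4,6,2] → #
    (3,4)@(7, 9): e=[24,-18,6] → ·
    (2,5)@(5, 11): e=[16,-6,2] → ·
  covered (2 px):
    · · · · · · · · · ·
    · · · · · · · · · ·
    · · · # · · · · · ·
    · · · · · · · · · ·
    · · # · · · · · · ·
    · · · · · · · · · ·
T2:
  2·area = 100  (B↔C swapped to make it positive)
  edge (10, 2)→(12, 12): d=(2,10) inclusive
  edge (12, 12)→(0, 2): d=(-12,-10) inclusive
  edge (0, 2)→(10, 2): d=(10,0) inclusive
    (1,1)@(3, 3): e=[72,18,10] → #
    (2,1)@(5, 3): e=[52,38,10] → #
    (3,1)@(7, 3): e=[32,58,10] → #
    (4,1)@(9, 3): e=[12,78,10] → #
    (5,1)@(11, 3): e=[-8,98,10] → ·
    (1,2)@(3, 5): e=[76,-6,30] → ·
    (2,2)@(5, 5): e=[56,14,30] → #
    (5,2)@(11, 5): e=[-4,74,30] → ·
    (2,3)@(5, 7): e=[60,-10,50] → ·
    (3,3)@(7, 7): e=[40,10,50] → #
    (5,3)@(11, 7): e=[0,50,50] → #  [on edge]
    (6,3)@(13, 7): e=[-20,70,50] → ·
  covered (13 px):
    · · · · · · · · · ·
    · # # # # · · · · ·
    · · # # # · · · · ·
    · · · # # # · · · ·
    · · · · # # · · · ·
    · · · · · # · · · ·
T3:
  2·area = 12
  edge (6, 8)→(12, 3): d=(6,-5) inclusive
  edge (12, 3)→(6, 10): d=(-6,7) inclusive
  edge (6, 10)→(6, 8): d=(0,-2) inclusive
  covered (0 px):
    · · · · · · · · · ·
    · · · · · · · · · ·
    · · · · · · · · · ·
    · · · · · · · · · ·
    · · · · · · · · · ·
    · · · · · · · · · ·

Final: [6,2,4]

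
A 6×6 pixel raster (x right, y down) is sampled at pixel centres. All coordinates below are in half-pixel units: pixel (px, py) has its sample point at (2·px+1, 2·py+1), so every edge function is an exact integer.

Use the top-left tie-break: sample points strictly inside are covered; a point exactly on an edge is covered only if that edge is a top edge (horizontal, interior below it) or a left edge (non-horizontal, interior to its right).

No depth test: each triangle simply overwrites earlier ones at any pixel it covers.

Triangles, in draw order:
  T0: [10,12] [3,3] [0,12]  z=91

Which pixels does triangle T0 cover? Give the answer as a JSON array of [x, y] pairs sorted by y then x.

T0:
  2·area = 90  (B↔C swapped to make it positive)
  edge (10, 12)→(0, 12): d=(-10,0) right/bottom  bias=-1
  edge (0, 12)→(3, 3): d=(3,-9) top-left  bias=+0
  edge (3, 3)→(10, 12): d=(7,9) right/bottom  bias=-1
    (1,1)@(3, 3): e=[90,0,0] → ·  [on edge]
    (1,2)@(3, 5): e=[70,6,14] → █
    (2,2)@(5, 5): e=[70,24,-4] → ·
    (1,3)@(3, 7): e=[50,12,28] → █
    (2,3)@(5, 7): e=[50,30,10] → █
    (3,3)@(7, 7): e=[50,48,-8] → ·
    (0,4)@(1, 9): e=[30,0,60] → █  [on edge]
    (3,4)@(7, 9): e=[30,54,6] → █
    (4,4)@(9, 9): e=[30,72,-12] → ·
    (0,5)@(1, 11): e=[10,6,74] → █
    (4,5)@(9, 11): e=[10,78,2] → █
    (5,5)@(11, 11): e=[10,96,-16] → ·
  covered (12 px):
    · · · · · ·
    · · · · · ·
    · █ · · · ·
    · █ █ · · ·
    █ █ █ █ · ·
    █ █ █ █ █ ·

Answer: [[1,2],[1,3],[2,3],[0,4],[1,4],[2,4],[3,4],[0,5],[1,5],[2,5],[3,5],[4,5]]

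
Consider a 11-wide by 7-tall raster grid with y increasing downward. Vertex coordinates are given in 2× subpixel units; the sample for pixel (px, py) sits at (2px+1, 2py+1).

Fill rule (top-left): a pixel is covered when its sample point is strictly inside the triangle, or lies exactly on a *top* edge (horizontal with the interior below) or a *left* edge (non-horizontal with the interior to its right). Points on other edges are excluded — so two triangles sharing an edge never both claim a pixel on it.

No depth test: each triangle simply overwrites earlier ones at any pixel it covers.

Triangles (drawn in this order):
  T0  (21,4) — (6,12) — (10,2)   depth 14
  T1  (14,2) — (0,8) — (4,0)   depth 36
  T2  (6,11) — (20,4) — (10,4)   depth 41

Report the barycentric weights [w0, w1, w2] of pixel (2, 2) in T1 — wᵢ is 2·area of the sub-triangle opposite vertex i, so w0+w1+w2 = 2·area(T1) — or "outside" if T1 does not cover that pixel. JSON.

T0:
  2·area = 118
  edge (21, 4)→(6, 12): d=(-15,8) right/bottom  bias=-1
  edge (6, 12)→(10, 2): d=(4,-10) top-left  bias=+0
  edge (10, 2)→(21, 4): d=(11,2) right/bottom  bias=-1
    (5,1)@(11, 3): e=[95,14,9] → X
    (6,1)@(13, 3): e=[79,34,5] → X
    (7,1)@(15, 3): e=[63,54,1] → X
    (8,1)@(17, 3): e=[47,74,-3] → .
    (4,2)@(9, 5): e=[81,2,35] → X
    (8,2)@(17, 5): e=[17,82,19] → X
    (9,2)@(19, 5): e=[1,102,15] → X
    (10,2)@(21, 5): e=[-15,122,11] → .
    (4,3)@(9, 7): e=[51,10,57] → X
    (8,3)@(17, 7): e=[-13,90,41] → .
    (9,3)@(19, 7): e=[-29,110,37] → .
    (4,4)@(9, 9): e=[21,18,79] → X
  covered (16 px):
    . . . . . . . . . . .
    . . . . . X X X . . .
    . . . . X X X X X X .
    . . . . X X X X . . .
    . . . . X X . . . . .
    . . . X . . . . . . .
    . . . . . . . . . . .
T1:
  2·area = 88
  edge (14, 2)→(0, 8): d=(-14,6) right/bottom  bias=-1
  edge (0, 8)→(4, 0): d=(4,-8) top-left  bias=+0
  edge (4, 0)→(14, 2): d=(10,2) right/bottom  bias=-1
    (2,0)@(5, 1): e=[68,12,8] → X
    (3,0)@(7, 1): e=[56,28,4] → X
    (4,0)@(9, 1): e=[44,44,0] → .  [on edge]
    (1,1)@(3, 3): e=[52,4,32] → X
    (4,1)@(9, 3): e=[16,52,20] → X
    (5,1)@(11, 3): e=[4,68,16] → X
    (6,1)@(13, 3): e=[-8,84,12] → .
    (9,1)@(19, 3): e=[-44,132,0] → .  [on edge]
    (1,2)@(3, 5): e=[24,12,52] → X
    (3,2)@(7, 5): e=[0,44,44] → .  [on edge]
    (4,2)@(9, 5): e=[-12,60,40] → .
    (5,2)@(11, 5): e=[-24,76,36] → .
  covered (10 px):
    . . X X . . . . . . .
    . X X X X X . . . . .
    . X X . . . . . . . .
    X . . . . . . . . . .
    . . . . . . . . . . .
    . . . . . . . . . . .
    . . . . . . . . . . .
T2:
  2·area = 70  (B↔C swapped to make it positive)
  edge (6, 11)→(10, 4): d=(4,-7) top-left  bias=+0
  edge (10, 4)→(20, 4): d=(10,0) top-left  bias=+0
  edge (20, 4)→(6, 11): d=(-14,7) right/bottom  bias=-1
    (5,2)@(11, 5): e=[11,10,49] → X
    (6,2)@(13, 5): e=[25,10,35] → X
    (7,2)@(15, 5): e=[39,10,21] → X
    (8,2)@(17, 5): e=[53,10,7] → X
    (9,2)@(19, 5): e=[67,10,-7] → .
    (4,3)@(9, 7): e=[5,30,35] → X
    (7,3)@(15, 7): e=[47,30,-7] → .
    (8,3)@(17, 7): e=[61,30,-21] → .
    (4,4)@(9, 9): e=[13,50,7] → X
    (5,4)@(11, 9): e=[27,50,-7] → .
    (6,4)@(13, 9): e=[41,50,-21] → .
    (4,5)@(9, 11): e=[21,70,-21] → .
  covered (8 px):
    . . . . . . . . . . .
    . . . . . . . . . . .
    . . . . . X X X X . .
    . . . . X X X . . . .
    . . . . X . . . . . .
    . . . . . . . . . . .
    . . . . . . . . . . .

Result: [28,48,12]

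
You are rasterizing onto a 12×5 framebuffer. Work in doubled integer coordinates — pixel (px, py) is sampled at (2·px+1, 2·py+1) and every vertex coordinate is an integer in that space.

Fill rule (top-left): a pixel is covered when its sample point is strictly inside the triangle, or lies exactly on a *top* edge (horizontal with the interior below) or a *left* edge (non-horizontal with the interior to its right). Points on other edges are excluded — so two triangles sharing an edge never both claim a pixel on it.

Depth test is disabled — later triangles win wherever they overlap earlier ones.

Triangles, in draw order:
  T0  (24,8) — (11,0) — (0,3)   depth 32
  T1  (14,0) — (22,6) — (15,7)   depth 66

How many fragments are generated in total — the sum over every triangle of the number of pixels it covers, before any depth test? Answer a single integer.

T0:
  2·area = 127  (B↔C swapped to make it positive)
  edge (24, 8)→(0, 3): d=(-24,-5) top-left  bias=+0
  edge (0, 3)→(11, 0): d=(11,-3) top-left  bias=+0
  edge (11, 0)→(24, 8): d=(13,8) right/bottom  bias=-1
    (4,0)@(9, 1): e=[93,5,29] → █
    (5,0)@(11, 1): e=[103,11,13] → █
    (6,0)@(13, 1): e=[113,17,-3] → ·
    (0,1)@(1, 3): e=[5,3,119] → █
    (1,1)@(3, 3): e=[15,9,103] → █
    (2,1)@(5, 3): e=[25,15,87] → █
    (3,1)@(7, 3): e=[35,21,71] → █
    (6,1)@(13, 3): e=[65,39,23] → █
    (7,1)@(15, 3): e=[75,45,7] → █
    (8,1)@(17, 3): e=[85,51,-9] → ·
    (0,2)@(1, 5): e=[-43,25,145] → ·
    (1,2)@(3, 5): e=[-33,31,129] → ·
  covered (16 px):
    · · · · █ █ · · · · · ·
    █ █ █ █ █ █ █ █ · · · ·
    · · · · · █ █ █ █ █ · ·
    · · · · · · · · · · █ ·
    · · · · · · · · · · · ·
T1:
  2·area = 50
  edge (14, 0)→(22, 6): d=(8,6) right/bottom  bias=-1
  edge (22, 6)→(15, 7): d=(-7,1) right/bottom  bias=-1
  edge (15, 7)→(14, 0): d=(-1,-7) top-left  bias=+0
    (7,0)@(15, 1): e=[2,42,6] → █
    (8,0)@(17, 1): e=[-10,40,20] → ·
    (7,1)@(15, 3): e=[18,28,4] → █
    (8,1)@(17, 3): e=[6,26,18] → █
    (9,1)@(19, 3): e=[-6,24,32] → ·
    (7,2)@(15, 5): e=[34,14,2] → █
    (9,2)@(19, 5): e=[10,10,30] → █
    (10,2)@(21, 5): e=[-2,8,44] → ·
    (7,3)@(15, 7): e=[50,0,0] → ·  [on edge]
    (8,3)@(17, 7): e=[38,-2,14] → ·
    (9,3)@(19, 7): e=[26,-4,28] → ·
    (0,4)@(1, 9): e=[150,0,-100] → ·  [on edge]
  covered (6 px):
    · · · · · · · █ · · · ·
    · · · · · · · █ █ · · ·
    · · · · · · · █ █ █ · ·
    · · · · · · · · · · · ·
    · · · · · · · · · · · ·

Answer: 22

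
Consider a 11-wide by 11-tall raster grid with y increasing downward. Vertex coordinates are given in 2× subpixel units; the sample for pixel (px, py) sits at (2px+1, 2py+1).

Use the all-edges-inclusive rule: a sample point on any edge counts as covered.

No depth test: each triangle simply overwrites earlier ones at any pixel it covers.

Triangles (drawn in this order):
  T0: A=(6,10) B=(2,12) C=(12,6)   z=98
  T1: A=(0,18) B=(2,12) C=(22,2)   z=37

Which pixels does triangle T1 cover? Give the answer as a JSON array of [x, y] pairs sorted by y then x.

T0:
  2·area = 4
  edge (6, 10)→(2, 12): d=(-4,2) inclusive
  edge (2, 12)→(12, 6): d=(10,-6) inclusive
  edge (12, 6)→(6, 10): d=(-6,4) inclusive
    (8,1)@(17, 3): e=[6,0,-2] → .  [on edge]
    (3,4)@(7, 9): e=[2,0,2] → X  [on edge]
    (4,4)@(9, 9): e=[-2,12,-6] → .
    (3,5)@(7, 11): e=[-6,20,-10] → .
  covered (1 px):
    . . . . . . . . . . .
    . . . . . . . . . . .
    . . . . . . . . . . .
    . . . . . . . . . . .
    . . . X . . . . . . .
    . . . . . . . . . . .
    . . . . . . . . . . .
    . . . . . . . . . . .
    . . . . . . . . . . .
    . . . . . . . . . . .
    . . . . . . . . . . .
T1:
  2·area = 100
  edge (0, 18)→(2, 12): d=(2,-6) inclusive
  edge (2, 12)→(22, 2): d=(20,-10) inclusive
  edge (22, 2)→(0, 18): d=(-22,16) inclusive
    (2,1)@(5, 3): e=[0,-150,250] → .  [on edge]
    (8,2)@(17, 5): e=[76,10,14] → X
    (9,2)@(19, 5): e=[88,30,-18] → .
    (6,3)@(13, 7): e=[56,10,34] → X
    (7,3)@(15, 7): e=[68,30,2] → X
    (8,3)@(17, 7): e=[80,50,-30] → .
    (1,4)@(3, 9): e=[0,-50,150] → .  [on edge]
    (4,4)@(9, 9): e=[36,10,54] → X
    (5,4)@(11, 9): e=[48,30,22] → X
    (6,4)@(13, 9): e=[60,50,-10] → .
    (7,4)@(15, 9): e=[72,70,-42] → .
    (2,5)@(5, 11): e=[16,10,74] → X
    (0,7)@(1, 15): e=[0,50,50] → X  [on edge]
  covered (13 px):
    . . . . . . . . . . .
    . . . . . . . . . . .
    . . . . . . . . X . .
    . . . . . . X X . . .
    . . . . X X . . . . .
    . . X X X . . . . . .
    . X X . . . . . . . .
    X X . . . . . . . . .
    X . . . . . . . . . .
    . . . . . . . . . . .
    . . . . . . . . . . .

Final: [[8,2],[6,3],[7,3],[4,4],[5,4],[2,5],[3,5],[4,5],[1,6],[2,6],[0,7],[1,7],[0,8]]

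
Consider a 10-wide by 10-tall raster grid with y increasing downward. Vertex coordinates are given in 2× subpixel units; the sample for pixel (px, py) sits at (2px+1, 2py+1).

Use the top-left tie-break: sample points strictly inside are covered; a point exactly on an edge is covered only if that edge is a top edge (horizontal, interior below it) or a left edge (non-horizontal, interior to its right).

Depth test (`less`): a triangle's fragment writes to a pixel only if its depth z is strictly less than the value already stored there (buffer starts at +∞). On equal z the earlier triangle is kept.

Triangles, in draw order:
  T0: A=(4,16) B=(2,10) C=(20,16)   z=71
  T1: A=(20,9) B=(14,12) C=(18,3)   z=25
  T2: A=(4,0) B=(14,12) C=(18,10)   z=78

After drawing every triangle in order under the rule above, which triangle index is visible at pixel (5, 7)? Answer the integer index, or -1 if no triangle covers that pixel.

T0:
  2·area = 96
  edge (4, 16)→(2, 10): d=(-2,-6) top-left  bias=+0
  edge (2, 10)→(20, 16): d=(18,6) right/bottom  bias=-1
  edge (20, 16)→(4, 16): d=(-16,0) right/bottom  bias=-1
    (0,3)@(1, 7): e=[0,-48,144] → .  [on edge]
    (1,5)@(3, 11): e=[4,12,80] → X
    (2,5)@(5, 11): e=[16,0,80] → .  [on edge]
    (1,6)@(3, 13): e=[0,48,48] → X  [on edge]
    (2,6)@(5, 13): e=[12,36,48] → X
    (3,6)@(7, 13): e=[24,24,48] → X
    (4,6)@(9, 13): e=[36,12,48] → X
    (5,6)@(11, 13): e=[48,0,48] → .  [on edge]
    (1,7)@(3, 15): e=[-4,84,16] → .
    (2,7)@(5, 15): e=[8,72,16] → X
    (5,7)@(11, 15): e=[44,36,16] → X
    (6,7)@(13, 15): e=[56,24,16] → X
    (8,7)@(17, 15): e=[80,0,16] → .  [on edge]
    (2,9)@(5, 19): e=[0,144,-48] → .  [on edge]
  covered (11 px):
    . . . . . . . . . .
    . . . . . . . . . .
    . . . . . . . . . .
    . . . . . . . . . .
    . . . . . . . . . .
    . X . . . . . . . .
    . X X X X . . . . .
    . . X X X X X X . .
    . . . . . . . . . .
    . . . . . . . . . .
T1:
  2·area = 42
  edge (20, 9)→(14, 12): d=(-6,3) right/bottom  bias=-1
  edge (14, 12)→(18, 3): d=(4,-9) top-left  bias=+0
  edge (18, 3)→(20, 9): d=(2,6) right/bottom  bias=-1
    (8,3)@(17, 7): e=[21,7,14] → X
    (9,3)@(19, 7): e=[15,25,2] → X
    (8,4)@(17, 9): e=[9,15,18] → X
    (7,5)@(15, 11): e=[3,5,34] → X
    (8,5)@(17, 11): e=[-3,23,22] → .
    (9,5)@(19, 11): e=[-9,41,10] → .
    (7,6)@(15, 13): e=[-9,13,38] → .
  covered (5 px):
    . . . . . . . . . .
    . . . . . . . . . .
    . . . . . . . . . .
    . . . . . . . . X X
    . . . . . . . . X X
    . . . . . . . X . .
    . . . . . . . . . .
    . . . . . . . . . .
    . . . . . . . . . .
    . . . . . . . . . .
T2:
  2·area = 68  (B↔C swapped to make it positive)
  edge (4, 0)→(18, 10): d=(14,10) right/bottom  bias=-1
  edge (18, 10)→(14, 12): d=(-4,2) right/bottom  bias=-1
  edge (14, 12)→(4, 0): d=(-10,-12) top-left  bias=+0
    (2,0)@(5, 1): e=[4,62,2] → X
    (3,0)@(7, 1): e=[-16,58,26] → .
    (2,1)@(5, 3): e=[32,54,-18] → .
    (3,1)@(7, 3): e=[12,50,6] → X
    (4,1)@(9, 3): e=[-8,46,30] → .
    (3,2)@(7, 5): e=[40,42,-14] → .
    (4,2)@(9, 5): e=[20,38,10] → X
    (5,2)@(11, 5): e=[0,34,34] → .  [on edge]
    (4,3)@(9, 7): e=[48,30,-10] → .
    (5,3)@(11, 7): e=[28,26,14] → X
    (6,3)@(13, 7): e=[8,22,38] → X
    (7,3)@(15, 7): e=[-12,18,62] → .
  covered (8 px):
    . . X . . . . . . .
    . . . X . . . . . .
    . . . . X . . . . .
    . . . . . X X . . .
    . . . . . . X X . .
    . . . . . . . X . .
    . . . . . . . . . .
    . . . . . . . . . .
    . . . . . . . . . .
    . . . . . . . . . .

Z-buffer (winner per pixel, '.' = empty):
  . . 2 . . . . . . .
  . . . 2 . . . . . .
  . . . . 2 . . . . .
  . . . . . 2 2 . 1 1
  . . . . . . 2 2 1 1
  . 0 . . . . . 1 . .
  . 0 0 0 0 . . . . .
  . . 0 0 0 0 0 0 . .
  . . . . . . . . . .
  . . . . . . . . . .

Answer: 0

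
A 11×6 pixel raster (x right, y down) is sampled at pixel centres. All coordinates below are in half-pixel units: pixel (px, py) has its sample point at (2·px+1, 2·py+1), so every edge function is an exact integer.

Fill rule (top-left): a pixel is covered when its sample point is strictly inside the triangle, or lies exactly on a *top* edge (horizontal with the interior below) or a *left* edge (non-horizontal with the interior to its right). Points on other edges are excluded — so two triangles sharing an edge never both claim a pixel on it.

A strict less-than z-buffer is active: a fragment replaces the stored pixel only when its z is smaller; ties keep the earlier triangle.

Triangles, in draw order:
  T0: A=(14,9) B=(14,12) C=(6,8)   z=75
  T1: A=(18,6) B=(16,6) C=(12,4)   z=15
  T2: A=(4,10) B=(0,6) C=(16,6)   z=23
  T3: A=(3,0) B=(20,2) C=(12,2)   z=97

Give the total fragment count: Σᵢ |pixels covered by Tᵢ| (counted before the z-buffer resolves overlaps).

T0:
  2·area = 24
  edge (14, 9)→(14, 12): d=(0,3) right/bottom  bias=-1
  edge (14, 12)→(6, 8): d=(-8,-4) top-left  bias=+0
  edge (6, 8)→(14, 9): d=(8,1) right/bottom  bias=-1
    (4,4)@(9, 9): e=[15,4,5] → █
    (5,4)@(11, 9): e=[9,12,3] → █
    (6,4)@(13, 9): e=[3,20,1] → █
    (7,4)@(15, 9): e=[-3,28,-1] → ·
    (4,5)@(9, 11): e=[15,-12,21] → ·
    (5,5)@(11, 11): e=[9,-4,19] → ·
    (6,5)@(13, 11): e=[3,4,17] → █
    (7,5)@(15, 11): e=[-3,12,15] → ·
  covered (4 px):
    · · · · · · · · · · ·
    · · · · · · · · · · ·
    · · · · · · · · · · ·
    · · · · · · · · · · ·
    · · · · █ █ █ · · · ·
    · · · · · · █ · · · ·
T1:
  2·area = 4
  edge (18, 6)→(16, 6): d=(-2,0) right/bottom  bias=-1
  edge (16, 6)→(12, 4): d=(-4,-2) top-left  bias=+0
  edge (12, 4)→(18, 6): d=(6,2) right/bottom  bias=-1
    (1,0)@(3, 1): e=[10,-6,0] → ·  [on edge]
    (4,1)@(9, 3): e=[6,-2,0] → ·  [on edge]
    (7,2)@(15, 5): e=[2,2,0] → ·  [on edge]
    (10,3)@(21, 7): e=[-2,6,0] → ·  [on edge]
  covered (0 px):
    · · · · · · · · · · ·
    · · · · · · · · · · ·
    · · · · · · · · · · ·
    · · · · · · · · · · ·
    · · · · · · · · · · ·
    · · · · · · · · · · ·
T2:
  2·area = 64
  edge (4, 10)→(0, 6): d=(-4,-4) top-left  bias=+0
  edge (0, 6)→(16, 6): d=(16,0) top-left  bias=+0
  edge (16, 6)→(4, 10): d=(-12,4) right/bottom  bias=-1
    (9,2)@(19, 5): e=[80,-16,0] → ·  [on edge]
    (0,3)@(1, 7): e=[0,16,48] → █  [on edge]
    (1,3)@(3, 7): e=[8,16,40] → █
    (2,3)@(5, 7): e=[16,16,32] → █
    (3,3)@(7, 7): e=[24,16,24] → █
    (4,3)@(9, 7): e=[32,16,16] → █
    (5,3)@(11, 7): e=[40,16,8] → █
    (6,3)@(13, 7): e=[48,16,0] → ·  [on edge]
    (0,4)@(1, 9): e=[-8,48,24] → ·
    (1,4)@(3, 9): e=[0,48,16] → █  [on edge]
    (3,4)@(7, 9): e=[16,48,0] → ·  [on edge]
    (4,4)@(9, 9): e=[24,48,-8] → ·
    (0,5)@(1, 11): e=[-16,80,0] → ·  [on edge]
    (2,5)@(5, 11): e=[0,80,-16] → ·  [on edge]
  covered (8 px):
    · · · · · · · · · · ·
    · · · · · · · · · · ·
    · · · · · · · · · · ·
    █ █ █ █ █ █ · · · · ·
    · █ █ · · · · · · · ·
    · · · · · · · · · · ·
T3:
  2·area = 16
  edge (3, 0)→(20, 2): d=(17,2) right/bottom  bias=-1
  edge (20, 2)→(12, 2): d=(-8,0) right/bottom  bias=-1
  edge (12, 2)→(3, 0): d=(-9,-2) top-left  bias=+0
    (4,0)@(9, 1): e=[5,8,3] → █
    (5,0)@(11, 1): e=[1,8,7] → █
    (6,0)@(13, 1): e=[-3,8,11] → ·
    (4,1)@(9, 3): e=[39,-8,-15] → ·
    (5,1)@(11, 3): e=[35,-8,-11] → ·
  covered (2 px):
    · · · · █ █ · · · · ·
    · · · · · · · · · · ·
    · · · · · · · · · · ·
    · · · · · · · · · · ·
    · · · · · · · · · · ·
    · · · · · · · · · · ·

Final: 14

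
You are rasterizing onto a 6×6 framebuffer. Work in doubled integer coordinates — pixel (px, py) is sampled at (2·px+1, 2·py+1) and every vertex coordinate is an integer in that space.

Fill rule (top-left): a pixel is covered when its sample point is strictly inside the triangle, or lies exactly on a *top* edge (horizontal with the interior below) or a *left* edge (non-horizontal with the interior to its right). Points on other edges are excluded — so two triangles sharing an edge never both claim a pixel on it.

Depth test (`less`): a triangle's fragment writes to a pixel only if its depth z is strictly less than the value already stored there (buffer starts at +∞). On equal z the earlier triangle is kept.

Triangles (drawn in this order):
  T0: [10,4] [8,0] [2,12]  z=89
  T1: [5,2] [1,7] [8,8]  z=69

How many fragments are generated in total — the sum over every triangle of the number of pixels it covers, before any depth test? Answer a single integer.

T0:
  2·area = 48  (B↔C swapped to make it positive)
  edge (10, 4)→(2, 12): d=(-8,8) right/bottom  bias=-1
  edge (2, 12)→(8, 0): d=(6,-12) top-left  bias=+0
  edge (8, 0)→(10, 4): d=(2,4) right/bottom  bias=-1
    (3,1)@(7, 3): e=[32,6,10] → #
    (4,1)@(9, 3): e=[16,30,2] → #
    (5,1)@(11, 3): e=[0,54,-6] → ·  [on edge]
    (3,2)@(7, 5): e=[16,18,14] → #
    (4,2)@(9, 5): e=[0,42,6] → ·  [on edge]
    (2,3)@(5, 7): e=[16,6,26] → #
    (3,3)@(7, 7): e=[0,30,18] → ·  [on edge]
    (2,4)@(5, 9): e=[0,18,30] → ·  [on edge]
    (1,5)@(3, 11): e=[0,6,42] → ·  [on edge]
  covered (4 px):
    · · · · · ·
    · · · # # ·
    · · · # · ·
    · · # · · ·
    · · · · · ·
    · · · · · ·
T1:
  2·area = 39  (B↔C swapped to make it positive)
  edge (5, 2)→(8, 8): d=(3,6) right/bottom  bias=-1
  edge (8, 8)→(1, 7): d=(-7,-1) top-left  bias=+0
  edge (1, 7)→(5, 2): d=(4,-5) top-left  bias=+0
    (2,1)@(5, 3): e=[3,32,4] → #
    (3,1)@(7, 3): e=[-9,34,14] → ·
    (1,2)@(3, 5): e=[21,16,2] → #
    (3,2)@(7, 5): e=[-3,20,22] → ·
    (0,3)@(1, 7): e=[39,0,0] → #  [on edge]
    (3,3)@(7, 7): e=[3,6,30] → #
    (4,3)@(9, 7): e=[-9,8,40] → ·
    (0,4)@(1, 9): e=[45,-14,8] → ·
    (1,4)@(3, 9): e=[33,-12,18] → ·
    (2,4)@(5, 9): e=[21,-10,28] → ·
    (3,4)@(7, 9): e=[9,-8,38] → ·
  covered (7 px):
    · · · · · ·
    · · # · · ·
    · # # · · ·
    # # # # · ·
    · · · · · ·
    · · · · · ·

Result: 11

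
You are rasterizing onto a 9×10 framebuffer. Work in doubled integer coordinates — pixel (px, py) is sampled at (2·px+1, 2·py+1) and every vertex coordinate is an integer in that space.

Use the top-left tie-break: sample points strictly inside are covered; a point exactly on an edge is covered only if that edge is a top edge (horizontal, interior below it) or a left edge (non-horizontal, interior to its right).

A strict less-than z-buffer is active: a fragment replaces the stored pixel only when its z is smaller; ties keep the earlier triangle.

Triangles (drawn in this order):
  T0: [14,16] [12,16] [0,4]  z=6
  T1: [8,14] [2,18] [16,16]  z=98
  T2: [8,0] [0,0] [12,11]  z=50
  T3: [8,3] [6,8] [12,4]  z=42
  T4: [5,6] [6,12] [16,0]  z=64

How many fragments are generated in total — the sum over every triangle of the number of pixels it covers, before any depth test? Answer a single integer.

T0:
  2·area = 24
  edge (14, 16)→(12, 16): d=(-2,0) right/bottom  bias=-1
  edge (12, 16)→(0, 4): d=(-12,-12) top-left  bias=+0
  edge (0, 4)→(14, 16): d=(14,12) right/bottom  bias=-1
    (0,2)@(1, 5): e=[22,0,2] → █  [on edge]
    (1,2)@(3, 5): e=[22,24,-22] → ·
    (0,3)@(1, 7): e=[18,-24,30] → ·
    (1,3)@(3, 7): e=[18,0,6] → █  [on edge]
    (2,3)@(5, 7): e=[18,24,-18] → ·
    (1,4)@(3, 9): e=[14,-24,34] → ·
    (2,4)@(5, 9): e=[14,0,10] → █  [on edge]
    (3,4)@(7, 9): e=[14,24,-14] → ·
    (2,5)@(5, 11): e=[10,-24,38] → ·
    (3,5)@(7, 11): e=[10,0,14] → █  [on edge]
    (4,5)@(9, 11): e=[10,24,-10] → ·
    (3,6)@(7, 13): e=[6,-24,42] → ·
    (4,6)@(9, 13): e=[6,0,18] → █  [on edge]
    (5,7)@(11, 15): e=[2,0,22] → █  [on edge]
    (6,8)@(13, 17): e=[-2,0,26] → ·  [on edge]
    (7,9)@(15, 19): e=[-6,0,30] → ·  [on edge]
  covered (6 px):
    · · · · · · · · ·
    · · · · · · · · ·
    █ · · · · · · · ·
    · █ · · · · · · ·
    · · █ · · · · · ·
    · · · █ · · · · ·
    · · · · █ · · · ·
    · · · · · █ · · ·
    · · · · · · · · ·
    · · · · · · · · ·
T1:
  2·area = 44  (B↔C swapped to make it positive)
  edge (8, 14)→(16, 16): d=(8,2) right/bottom  bias=-1
  edge (16, 16)→(2, 18): d=(-14,2) right/bottom  bias=-1
  edge (2, 18)→(8, 14): d=(6,-4) top-left  bias=+0
    (3,7)@(7, 15): e=[10,32,2] → █
    (4,7)@(9, 15): e=[6,28,10] → █
    (5,7)@(11, 15): e=[2,24,18] → █
    (6,7)@(13, 15): e=[-2,20,26] → ·
    (2,8)@(5, 17): e=[30,8,6] → █
    (4,8)@(9, 17): e=[22,0,22] → ·  [on edge]
    (5,8)@(11, 17): e=[18,-4,30] → ·
    (2,9)@(5, 19): e=[46,-20,18] → ·
    (3,9)@(7, 19): e=[42,-24,26] → ·
  covered (5 px):
    · · · · · · · · ·
    · · · · · · · · ·
    · · · · · · · · ·
    · · · · · · · · ·
    · · · · · · · · ·
    · · · · · · · · ·
    · · · · · · · · ·
    · · · █ █ █ · · ·
    · · █ █ · · · · ·
    · · · · · · · · ·
T2:
  2·area = 88  (B↔C swapped to make it positive)
  edge (8, 0)→(12, 11): d=(4,11) right/bottom  bias=-1
  edge (12, 11)→(0, 0): d=(-12,-11) top-left  bias=+0
  edge (0, 0)→(8, 0): d=(8,0) top-left  bias=+0
    (1,0)@(3, 1): e=[59,21,8] → █
    (2,0)@(5, 1): e=[37,43,8] → █
    (3,0)@(7, 1): e=[15,65,8] → █
    (4,0)@(9, 1): e=[-7,87,8] → ·
    (1,1)@(3, 3): e=[67,-3,24] → ·
    (2,1)@(5, 3): e=[45,19,24] → █
    (4,1)@(9, 3): e=[1,63,24] → █
    (5,1)@(11, 3): e=[-21,85,24] → ·
    (2,2)@(5, 5): e=[53,-5,40] → ·
    (3,2)@(7, 5): e=[31,17,40] → █
    (5,2)@(11, 5): e=[-13,61,40] → ·
    (3,3)@(7, 7): e=[39,-7,56] → ·
  covered (10 px):
    · █ █ █ · · · · ·
    · · █ █ █ · · · ·
    · · · █ █ · · · ·
    · · · · █ · · · ·
    · · · · · █ · · ·
    · · · · · · · · ·
    · · · · · · · · ·
    · · · · · · · · ·
    · · · · · · · · ·
    · · · · · · · · ·
T3:
  2·area = 22  (B↔C swapped to make it positive)
  edge (8, 3)→(12, 4): d=(4,1) right/bottom  bias=-1
  edge (12, 4)→(6, 8): d=(-6,4) right/bottom  bias=-1
  edge (6, 8)→(8, 3): d=(2,-5) top-left  bias=+0
    (4,2)@(9, 5): e=[7,6,9] → █
    (5,2)@(11, 5): e=[5,-2,19] → ·
    (3,3)@(7, 7): e=[17,2,3] → █
    (4,3)@(9, 7): e=[15,-6,13] → ·
    (3,4)@(7, 9): e=[25,-10,7] → ·
  covered (2 px):
    · · · · · · · · ·
    · · · · · · · · ·
    · · · · █ · · · ·
    · · · █ · · · · ·
    · · · · · · · · ·
    · · · · · · · · ·
    · · · · · · · · ·
    · · · · · · · · ·
    · · · · · · · · ·
    · · · · · · · · ·
T4:
  2·area = 72  (B↔C swapped to make it positive)
  edge (5, 6)→(16, 0): d=(11,-6) top-left  bias=+0
  edge (16, 0)→(6, 12): d=(-10,12) right/bottom  bias=-1
  edge (6, 12)→(5, 6): d=(-1,-6) top-left  bias=+0
    (7,0)@(15, 1): e=[5,2,65] → █
    (8,0)@(17, 1): e=[17,-22,77] → ·
    (5,1)@(11, 3): e=[3,30,39] → █
    (6,1)@(13, 3): e=[15,6,51] → █
    (7,1)@(15, 3): e=[27,-18,63] → ·
    (3,2)@(7, 5): e=[1,58,13] → █
    (4,2)@(9, 5): e=[13,34,25] → █
    (6,2)@(13, 5): e=[37,-14,49] → ·
    (3,3)@(7, 7): e=[23,38,11] → █
    (5,3)@(11, 7): e=[47,-10,35] → ·
    (3,4)@(7, 9): e=[45,18,9] → █
    (4,4)@(9, 9): e=[57,-6,21] → ·
  covered (9 px):
    · · · · · · · █ ·
    · · · · · █ █ · ·
    · · · █ █ █ · · ·
    · · · █ █ · · · ·
    · · · █ · · · · ·
    · · · · · · · · ·
    · · · · · · · · ·
    · · · · · · · · ·
    · · · · · · · · ·
    · · · · · · · · ·

Answer: 32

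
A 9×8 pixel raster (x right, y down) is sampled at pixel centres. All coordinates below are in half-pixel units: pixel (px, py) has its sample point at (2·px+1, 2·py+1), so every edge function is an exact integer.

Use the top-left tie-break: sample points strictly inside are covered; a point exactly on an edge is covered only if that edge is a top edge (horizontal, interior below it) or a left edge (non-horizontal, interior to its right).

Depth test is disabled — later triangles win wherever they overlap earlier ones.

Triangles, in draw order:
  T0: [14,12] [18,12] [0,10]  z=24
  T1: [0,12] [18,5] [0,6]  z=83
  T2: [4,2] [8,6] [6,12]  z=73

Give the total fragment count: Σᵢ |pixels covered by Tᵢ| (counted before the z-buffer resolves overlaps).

T0:
  2·area = 8  (B↔C swapped to make it positive)
  edge (14, 12)→(0, 10): d=(-14,-2) top-left  bias=+0
  edge (0, 10)→(18, 12): d=(18,2) right/bottom  bias=-1
  edge (18, 12)→(14, 12): d=(-4,0) right/bottom  bias=-1
    (3,5)@(7, 11): e=[0,4,4] → #  [on edge]
    (4,5)@(9, 11): e=[4,0,4] → ·  [on edge]
    (3,6)@(7, 13): e=[-28,40,-4] → ·
  covered (1 px):
    · · · · · · · · ·
    · · · · · · · · ·
    · · · · · · · · ·
    · · · · · · · · ·
    · · · · · · · · ·
    · · · # · · · · ·
    · · · · · · · · ·
    · · · · · · · · ·
T1:
  2·area = 108  (B↔C swapped to make it positive)
  edge (0, 12)→(0, 6): d=(0,-6) top-left  bias=+0
  edge (0, 6)→(18, 5): d=(18,-1) top-left  bias=+0
  edge (18, 5)→(0, 12): d=(-18,7) right/bottom  bias=-1
    (0,3)@(1, 7): e=[6,19,83] → #
    (1,3)@(3, 7): e=[18,21,69] → #
    (2,3)@(5, 7): e=[30,23,55] → #
    (3,3)@(7, 7): e=[42,25,41] → #
    (4,3)@(9, 7): e=[54,27,27] → #
    (5,3)@(11, 7): e=[66,29,13] → #
    (6,3)@(13, 7): e=[78,31,-1] → ·
    (0,4)@(1, 9): e=[6,55,47] → #
    (4,4)@(9, 9): e=[54,63,-9] → ·
    (5,4)@(11, 9): e=[66,65,-23] → ·
    (0,5)@(1, 11): e=[6,91,11] → #
    (1,5)@(3, 11): e=[18,93,-3] → ·
  covered (11 px):
    · · · · · · · · ·
    · · · · · · · · ·
    · · · · · · · · ·
    # # # # # # · · ·
    # # # # · · · · ·
    # · · · · · · · ·
    · · · · · · · · ·
    · · · · · · · · ·
T2:
  2·area = 32
  edge (4, 2)→(8, 6): d=(4,4) right/bottom  bias=-1
  edge (8, 6)→(6, 12): d=(-2,6) right/bottom  bias=-1
  edge (6, 12)→(4, 2): d=(-2,-10) top-left  bias=+0
    (1,0)@(3, 1): e=[0,40,-8] → ·  [on edge]
    (2,1)@(5, 3): e=[0,24,8] → ·  [on edge]
    (4,1)@(9, 3): e=[-16,0,48] → ·  [on edge]
    (2,2)@(5, 5): e=[8,20,4] → #
    (3,2)@(7, 5): e=[0,8,24] → ·  [on edge]
    (2,3)@(5, 7): e=[16,16,0] → #  [on edge]
    (3,3)@(7, 7): e=[8,4,20] → #
    (4,3)@(9, 7): e=[0,-8,40] → ·  [on edge]
    (2,4)@(5, 9): e=[24,12,-4] → ·
    (3,4)@(7, 9): e=[16,0,16] → ·  [on edge]
    (5,4)@(11, 9): e=[0,-24,56] → ·  [on edge]
    (6,5)@(13, 11): e=[0,-40,72] → ·  [on edge]
    (7,6)@(15, 13): e=[0,-56,88] → ·  [on edge]
    (2,7)@(5, 15): e=[48,0,-16] → ·  [on edge]
    (8,7)@(17, 15): e=[0,-72,104] → ·  [on edge]
  covered (3 px):
    · · · · · · · · ·
    · · · · · · · · ·
    · · # · · · · · ·
    · · # # · · · · ·
    · · · · · · · · ·
    · · · · · · · · ·
    · · · · · · · · ·
    · · · · · · · · ·

Final: 15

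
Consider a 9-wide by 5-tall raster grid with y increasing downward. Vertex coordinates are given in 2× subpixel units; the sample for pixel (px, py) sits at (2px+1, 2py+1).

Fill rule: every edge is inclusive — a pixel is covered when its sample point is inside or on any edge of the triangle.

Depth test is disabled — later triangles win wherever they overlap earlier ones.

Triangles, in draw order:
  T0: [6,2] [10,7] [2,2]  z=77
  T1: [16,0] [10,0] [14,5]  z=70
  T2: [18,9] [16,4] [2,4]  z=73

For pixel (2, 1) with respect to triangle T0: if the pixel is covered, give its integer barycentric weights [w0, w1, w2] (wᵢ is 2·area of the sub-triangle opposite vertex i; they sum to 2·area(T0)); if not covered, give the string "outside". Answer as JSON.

T0:
  2·area = 20
  edge (6, 2)→(10, 7): d=(4,5) inclusive
  edge (10, 7)→(2, 2): d=(-8,-5) inclusive
  edge (2, 2)→(6, 2): d=(4,0) inclusive
    (2,1)@(5, 3): e=[9,7,4] → X
    (3,1)@(7, 3): e=[-1,17,4] → .
    (2,2)@(5, 5): e=[17,-9,12] → .
    (3,2)@(7, 5): e=[7,1,12] → X
    (4,2)@(9, 5): e=[-3,11,12] → .
    (3,3)@(7, 7): e=[15,-15,20] → .
  covered (2 px):
    . . . . . . . . .
    . . X . . . . . .
    . . . X . . . . .
    . . . . . . . . .
    . . . . . . . . .
T1:
  2·area = 30  (B↔C swapped to make it positive)
  edge (16, 0)→(14, 5): d=(-2,5) inclusive
  edge (14, 5)→(10, 0): d=(-4,-5) inclusive
  edge (10, 0)→(16, 0): d=(6,0) inclusive
    (5,0)@(11, 1): e=[23,1,6] → X
    (6,0)@(13, 1): e=[13,11,6] → X
    (7,0)@(15, 1): e=[3,21,6] → X
    (8,0)@(17, 1): e=[-7,31,6] → .
    (5,1)@(11, 3): e=[19,-7,18] → .
    (6,1)@(13, 3): e=[9,3,18] → X
    (7,1)@(15, 3): e=[-1,13,18] → .
    (6,2)@(13, 5): e=[5,-5,30] → .
  covered (4 px):
    . . . . . X X X .
    . . . . . . X . .
    . . . . . . . . .
    . . . . . . . . .
    . . . . . . . . .
T2:
  2·area = 70  (B↔C swapped to make it positive)
  edge (18, 9)→(2, 4): d=(-16,-5) inclusive
  edge (2, 4)→(16, 4): d=(14,0) inclusive
  edge (16, 4)→(18, 9): d=(2,5) inclusive
    (3,2)@(7, 5): e=[9,14,47] → X
    (4,2)@(9, 5): e=[19,14,37] → X
    (5,2)@(11, 5): e=[29,14,27] → X
    (6,2)@(13, 5): e=[39,14,17] → X
    (7,2)@(15, 5): e=[49,14,7] → X
    (8,2)@(17, 5): e=[59,14,-3] → .
    (3,3)@(7, 7): e=[-23,42,51] → .
    (4,3)@(9, 7): e=[-13,42,41] → .
    (5,3)@(11, 7): e=[-3,42,31] → .
    (6,3)@(13, 7): e=[7,42,21] → X
    (8,3)@(17, 7): e=[27,42,1] → X
    (6,4)@(13, 9): e=[-25,70,25] → .
  covered (8 px):
    . . . . . . . . .
    . . . . . . . . .
    . . . X X X X X .
    . . . . . . X X X
    . . . . . . . . .

Answer: [7,4,9]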